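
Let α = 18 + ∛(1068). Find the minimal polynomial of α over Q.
m_α(x) = x^3 - 54x^2 + 972x - 6900

Set β = α - 18 = ∛(1068), so β^3 = 1068. Then (α - 18)^3 - 1068 = 0, i.e. α is a root of g(x) = (x - 18)^3 - 1068 = x^3 - 54x^2 + 972x - 6900. Since g(x) = h(x - 18) where h(x) = x^3 - 1068, and h is irreducible over Q (because 1068 is not a perfect cube, so h has no rational root, and a monic cubic with no rational root is irreducible), g is also irreducible (irreducibility is preserved under the substitution x → x - 18). Hence m_α(x) = x^3 - 54x^2 + 972x - 6900.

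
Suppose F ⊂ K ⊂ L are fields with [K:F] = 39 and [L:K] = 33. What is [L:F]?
[L:F] = 1287

The tower law says that for any tower of field extensions F ⊂ K ⊂ L with finite degrees, [L:F] = [L:K] · [K:F]. Here this gives [L:F] = 33 · 39 = 1287.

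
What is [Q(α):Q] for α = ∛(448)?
[Q(α):Q] = 3

The minimal polynomial of α is x^3 - 448, irreducible over Q since 448 is not a perfect cube (so x^3 - 448 has no rational root). Hence [Q(α):Q] = deg(m_α) = 3.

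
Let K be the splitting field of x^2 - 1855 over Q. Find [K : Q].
[K : Q] = 2

f(x) = x^2 - 1855 factors as (x - √1855)(x + √1855). The splitting field is K = Q(√1855). Since 1855 is squarefree and > 1, it is not a perfect square, so x^2 - 1855 is irreducible over Q and [Q(√1855) : Q] = 2. Hence [K : Q] = 2.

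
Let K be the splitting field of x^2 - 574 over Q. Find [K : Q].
[K : Q] = 2

f(x) = x^2 - 574 factors as (x - √574)(x + √574). The splitting field is K = Q(√574). Since 574 is squarefree and > 1, it is not a perfect square, so x^2 - 574 is irreducible over Q and [Q(√574) : Q] = 2. Hence [K : Q] = 2.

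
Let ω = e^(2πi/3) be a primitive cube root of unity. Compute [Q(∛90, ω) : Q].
[Q(∛90, ω) : Q] = 6

[Q(∛90):Q] = 3 (min poly x^3 - 90, irreducible since 90 is not a perfect cube). [Q(ω):Q] = 2 (min poly x^2 + x + 1). Since Q(∛90) ⊂ R and ω ∉ R, we have ω ∉ Q(∛90), so x^2 + x + 1 remains irreducible over Q(∛90) and [Q(∛90, ω) : Q(∛90)] = 2. By the tower law, [Q(∛90, ω) : Q] = 3 · 2 = 6. (In fact Q(∛90, ω) is the splitting field of x^3 - 90 over Q.)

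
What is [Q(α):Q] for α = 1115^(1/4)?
[Q(α):Q] = 4

α is a root of x^4 - 1115. By Eisenstein's criterion at the prime p = 5 (which divides the constant term 1115 but p^2 = 25 does not, since 1115 is squarefree), x^4 - 1115 is irreducible over Q. Hence [Q(α):Q] = 4.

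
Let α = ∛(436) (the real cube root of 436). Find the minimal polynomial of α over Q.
m_α(x) = x^3 - 436

α satisfies α^3 = 436, so x^3 - 436 annihilates α. By the rational root test, a rational root p/q (in lowest terms) of x^3 - 436 would satisfy p^3 = 436 q^3, forcing q = 1 and p^3 = 436; but 436 is not a perfect cube, contradiction. A monic cubic over Q with no rational root is irreducible (any nontrivial factorization would include a linear factor). Hence x^3 - 436 is the minimal polynomial of α, and in particular [Q(α):Q] = 3.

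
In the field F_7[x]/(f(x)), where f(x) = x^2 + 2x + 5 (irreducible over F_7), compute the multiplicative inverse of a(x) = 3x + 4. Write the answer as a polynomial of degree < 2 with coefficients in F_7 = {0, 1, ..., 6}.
a(x)^(-1) ≡ 2x + 6 (mod f(x))

Since f is irreducible over F_7, F_7[x]/(f) is a field and a(x) ≠ 0 has an inverse. Apply the extended Euclidean algorithm to f(x) and a(x) in F_7[x]: f(x) = (5x + 1)·a(x) + (1). The last nonzero remainder is the constant 1 = gcd(f, a) in F_7. Back-substituting through the division chain expresses 1 = s(x)·a(x) + t(x)·f(x) with s(x) ≡ 2x + 6 (mod f), so a(x)^(-1) ≡ s(x) = 2x + 6 (mod f). Check: (3x + 4)·(2x + 6) = 6x^2 + 5x + 3 ≡ 1 (mod x^2 + 2x + 5).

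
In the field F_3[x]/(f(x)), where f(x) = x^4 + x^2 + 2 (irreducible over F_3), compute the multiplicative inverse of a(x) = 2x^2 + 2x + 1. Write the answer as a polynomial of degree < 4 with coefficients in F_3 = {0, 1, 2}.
a(x)^(-1) ≡ 2x^3 + x^2 + 1 (mod f(x))

Since f is irreducible over F_3, F_3[x]/(f) is a field and a(x) ≠ 0 has an inverse. Apply the extended Euclidean algorithm to f(x) and a(x) in F_3[x]: f(x) = (2x^2 + x)·a(x) + (2x + 2);  a(x) = (x)·(2x + 2) + (1). The last nonzero remainder is the constant 1 = gcd(f, a) in F_3. Back-substituting through the division chain expresses 1 = s(x)·a(x) + t(x)·f(x) with s(x) ≡ 2x^3 + x^2 + 1 (mod f), so a(x)^(-1) ≡ s(x) = 2x^3 + x^2 + 1 (mod f). Check: (2x^2 + 2x + 1)·(2x^3 + x^2 + 1) = x^5 + x^3 + 2x + 1 ≡ 1 (mod x^4 + x^2 + 2).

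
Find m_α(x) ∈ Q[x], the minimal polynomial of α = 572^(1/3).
m_α(x) = x^3 - 572

α satisfies α^3 = 572, so x^3 - 572 annihilates α. By the rational root test, a rational root p/q (in lowest terms) of x^3 - 572 would satisfy p^3 = 572 q^3, forcing q = 1 and p^3 = 572; but 572 is not a perfect cube, contradiction. A monic cubic over Q with no rational root is irreducible (any nontrivial factorization would include a linear factor). Hence x^3 - 572 is the minimal polynomial of α, and in particular [Q(α):Q] = 3.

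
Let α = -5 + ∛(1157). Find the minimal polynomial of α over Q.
m_α(x) = x^3 + 15x^2 + 75x - 1032

Set β = α + 5 = ∛(1157), so β^3 = 1157. Then (α + 5)^3 - 1157 = 0, i.e. α is a root of g(x) = (x + 5)^3 - 1157 = x^3 + 15x^2 + 75x - 1032. Since g(x) = h(x + 5) where h(x) = x^3 - 1157, and h is irreducible over Q (because 1157 is not a perfect cube, so h has no rational root, and a monic cubic with no rational root is irreducible), g is also irreducible (irreducibility is preserved under the substitution x → x + 5). Hence m_α(x) = x^3 + 15x^2 + 75x - 1032.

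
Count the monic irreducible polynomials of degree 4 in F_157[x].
There are 151887138 monic irreducible polynomials of degree 4 over F_157

Each element of F_{157^4} that lies in no proper subfield is a root of exactly one monic irreducible of degree 4 over F_157, and each such polynomial has 4 distinct roots in F_{157^4}. By Möbius inversion the count is N_157(4) = (1/4) Σ_{d|4} μ(4/d) · 157^d = (1/4)(μ(4)·157^1 + μ(2)·157^2 + μ(1)·157^4) = 607548552/4 = 151887138.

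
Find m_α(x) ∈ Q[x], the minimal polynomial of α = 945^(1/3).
m_α(x) = x^3 - 945

α satisfies α^3 = 945, so x^3 - 945 annihilates α. By the rational root test, a rational root p/q (in lowest terms) of x^3 - 945 would satisfy p^3 = 945 q^3, forcing q = 1 and p^3 = 945; but 945 is not a perfect cube, contradiction. A monic cubic over Q with no rational root is irreducible (any nontrivial factorization would include a linear factor). Hence x^3 - 945 is the minimal polynomial of α, and in particular [Q(α):Q] = 3.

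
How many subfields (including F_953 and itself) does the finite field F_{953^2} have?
F_{953^2} has 2 subfields

The subfields of F_{p^n} are exactly the fields F_{p^d} for d | n (each is the fixed field of the unique index-d subgroup of Gal(F_{p^n}/F_p) ≅ Z/nZ). The divisors of n = 2 are {1, 2}, giving 2 subfields: F_{953^1}, F_{953^2}.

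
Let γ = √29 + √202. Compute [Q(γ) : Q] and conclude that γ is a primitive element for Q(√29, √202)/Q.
[Q(γ) : Q] = 4 (equivalently, Q(γ) = Q(√29, √202))

Obviously Q(γ) ⊆ Q(√29, √202), and [Q(√29, √202):Q] = 4 (since 29, 202 are distinct squarefree integers > 1 with 5858 not a perfect square). To show equality we compute the minimal polynomial of γ. From γ = √29 + √202: γ^2 = 29 + 2√(5858) + 202 = 231 + 2√(5858), so γ^2 - 231 = 2√(5858); squaring, (γ^2 - 231)^2 = 4·5858, i.e. γ^4 - 462γ^2 + 53361 - 23432 = 0, i.e. γ^4 - 462γ^2 + 29929 = 0. So γ is a root of x^4 - 462x^2 + 29929. This polynomial is irreducible over Q: it has no rational root (each ±√29 ± √202 is irrational), and any factorization into two quadratics over Q would force √(5858) ∈ Q (pairing opposite roots) or √29, √202 ∈ Q (other pairings), all impossible. Hence [Q(γ):Q] = 4 = [Q(√29, √202):Q], so Q(γ) = Q(√29, √202).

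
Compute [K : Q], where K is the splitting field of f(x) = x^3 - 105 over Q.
[K : Q] = 6

The roots of x^3 - 105 are ∛105, ω∛105, ω^2∛105 where ω = e^(2πi/3) is a primitive cube root of unity, so K = Q(∛105, ω). Now [Q(∛105):Q] = 3 (since 105 is not a perfect cube, x^3 - 105 is irreducible) and [Q(ω):Q] = 2. Both 2 and 3 divide [K:Q], and [K:Q] ≤ 3·2 = 6, so [K:Q] = 6. (Equivalently: Q(∛105) ⊂ R but ω ∉ R, so [K : Q(∛105)] = 2.)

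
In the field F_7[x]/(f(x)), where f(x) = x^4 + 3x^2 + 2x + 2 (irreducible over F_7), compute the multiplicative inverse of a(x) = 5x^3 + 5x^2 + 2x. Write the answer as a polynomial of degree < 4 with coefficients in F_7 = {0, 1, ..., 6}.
a(x)^(-1) ≡ 4x^3 + 6x^2 + 5x + 4 (mod f(x))

Since f is irreducible over F_7, F_7[x]/(f) is a field and a(x) ≠ 0 has an inverse. Apply the extended Euclidean algorithm to f(x) and a(x) in F_7[x]: f(x) = (3x + 4)·a(x) + (5x^2 + x + 2);  a(x) = (x + 5)·(5x^2 + x + 2) + (2x + 4);  (5x^2 + x + 2) = (6x + 6)·(2x + 4) + (6). The last nonzero remainder is the constant 6 = gcd(f, a) in F_7. Back-substituting through the division chain expresses 6 = s(x)·a(x) + t(x)·f(x) with s(x) ≡ 3x^3 + x^2 + 2x + 3 (mod f), so (3x^3 + x^2 + 2x + 3)·a(x) ≡ 6 (mod f). Multiplying by 6^(-1) ≡ 6 in F_7 gives a(x)^(-1) ≡ 6·(3x^3 + x^2 + 2x + 3) ≡ 4x^3 + 6x^2 + 5x + 4 (mod f). Check: (5x^3 + 5x^2 + 2x)·(4x^3 + 6x^2 + 5x + 4) = 6x^6 + x^5 + x^3 + 2x^2 + x ≡ 1 (mod x^4 + 3x^2 + 2x + 2).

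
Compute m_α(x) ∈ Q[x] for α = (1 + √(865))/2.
m_α(x) = x^2 - x - 216

From 2α - 1 = √(865), squaring gives (2α - 1)^2 = 865, i.e. 4α^2 - 4α + 1 = 865, so α^2 - α + (1 - 865)/4 = 0. Since 865 ≡ 1 (mod 4), (1 - 865)/4 = -216 ∈ Z. The polynomial x^2 - x - 216 has discriminant 1 - 4·(-216) = 865, which is not a perfect square in Q (d = 865 is squarefree and ≠ 1), so x^2 - x - 216 is irreducible over Q. It is the minimal polynomial of α.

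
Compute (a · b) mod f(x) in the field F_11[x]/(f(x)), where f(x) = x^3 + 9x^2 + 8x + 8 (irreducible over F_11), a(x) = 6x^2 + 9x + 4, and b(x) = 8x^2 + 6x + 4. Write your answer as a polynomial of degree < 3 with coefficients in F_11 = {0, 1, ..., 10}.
a · b ≡ 2x^2 + 2x + 1 (mod f(x))

Multiply in F_11[x]: a(x)·b(x) = (6x^2 + 9x + 4)·(8x^2 + 6x + 4) = 4x^4 + 9x^3 + 5x + 5. This has degree ≥ 3, so divide by f(x) over F_11: 4x^4 + 9x^3 + 5x + 5 = (4x + 6)·(x^3 + 9x^2 + 8x + 8) + (2x^2 + 2x + 1). Hence a·b ≡ 2x^2 + 2x + 1 (mod f). (F_11[x]/(f) is a field with 11^3 = 1331 elements since f is irreducible of degree 3.)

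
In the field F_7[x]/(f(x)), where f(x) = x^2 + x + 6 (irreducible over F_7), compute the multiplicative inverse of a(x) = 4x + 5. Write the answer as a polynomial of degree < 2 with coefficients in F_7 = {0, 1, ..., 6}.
a(x)^(-1) ≡ x + 5 (mod f(x))

Since f is irreducible over F_7, F_7[x]/(f) is a field and a(x) ≠ 0 has an inverse. Apply the extended Euclidean algorithm to f(x) and a(x) in F_7[x]: f(x) = (2x + 3)·a(x) + (5). The last nonzero remainder is the constant 5 = gcd(f, a) in F_7. Back-substituting through the division chain expresses 5 = s(x)·a(x) + t(x)·f(x) with s(x) ≡ 5x + 4 (mod f), so (5x + 4)·a(x) ≡ 5 (mod f). Multiplying by 5^(-1) ≡ 3 in F_7 gives a(x)^(-1) ≡ 3·(5x + 4) ≡ x + 5 (mod f). Check: (4x + 5)·(x + 5) = 4x^2 + 4x + 4 ≡ 1 (mod x^2 + x + 6).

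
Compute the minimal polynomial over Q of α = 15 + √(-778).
m_α(x) = x^2 - 30x + 1003

From α - 15 = √(-778), squaring gives (α - 15)^2 = -778, i.e. α^2 - 30α + 225 = -778, so α^2 - 30α + 1003 = 0. The discriminant of x^2 - 30x + 1003 is (-30)^2 - 4·(1003) = 900 - 4012 = -3112, and 4·(-778) is not a perfect square in Q since -778 is squarefree and ≠ 1. Hence x^2 - 30x + 1003 is irreducible over Q and is the minimal polynomial of α.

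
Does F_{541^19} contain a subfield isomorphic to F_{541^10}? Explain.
No: F_{541^10} is not a subfield of F_{541^19}

F_{p^m} embeds in F_{p^n} iff m | n. Here 10 ∤ 19 (since 19 = 1·10 + 9 with remainder 9 ≠ 0), so F_{541^10} is not a subfield of F_{541^19}. Equivalently: if it were, the tower law would give 10 = [F_{541^10}:F_541] dividing [F_{541^19}:F_541] = 19, contradiction.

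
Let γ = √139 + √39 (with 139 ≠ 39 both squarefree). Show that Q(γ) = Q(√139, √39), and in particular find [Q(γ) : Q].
[Q(γ) : Q] = 4 (equivalently, Q(γ) = Q(√139, √39))

Obviously Q(γ) ⊆ Q(√139, √39), and [Q(√139, √39):Q] = 4 (since 139, 39 are distinct squarefree integers > 1 with 5421 not a perfect square). To show equality we compute the minimal polynomial of γ. From γ = √139 + √39: γ^2 = 139 + 2√(5421) + 39 = 178 + 2√(5421), so γ^2 - 178 = 2√(5421); squaring, (γ^2 - 178)^2 = 4·5421, i.e. γ^4 - 356γ^2 + 31684 - 21684 = 0, i.e. γ^4 - 356γ^2 + 10000 = 0. So γ is a root of x^4 - 356x^2 + 10000. This polynomial is irreducible over Q: it has no rational root (each ±√139 ± √39 is irrational), and any factorization into two quadratics over Q would force √(5421) ∈ Q (pairing opposite roots) or √139, √39 ∈ Q (other pairings), all impossible. Hence [Q(γ):Q] = 4 = [Q(√139, √39):Q], so Q(γ) = Q(√139, √39).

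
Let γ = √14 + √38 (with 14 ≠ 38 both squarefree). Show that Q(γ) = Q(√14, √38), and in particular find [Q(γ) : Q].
[Q(γ) : Q] = 4 (equivalently, Q(γ) = Q(√14, √38))

Obviously Q(γ) ⊆ Q(√14, √38), and [Q(√14, √38):Q] = 4 (since 14, 38 are distinct squarefree integers > 1 with 532 not a perfect square). To show equality we compute the minimal polynomial of γ. From γ = √14 + √38: γ^2 = 14 + 2√(532) + 38 = 52 + 2√(532), so γ^2 - 52 = 2√(532); squaring, (γ^2 - 52)^2 = 4·532, i.e. γ^4 - 104γ^2 + 2704 - 2128 = 0, i.e. γ^4 - 104γ^2 + 576 = 0. So γ is a root of x^4 - 104x^2 + 576. This polynomial is irreducible over Q: it has no rational root (each ±√14 ± √38 is irrational), and any factorization into two quadratics over Q would force √(532) ∈ Q (pairing opposite roots) or √14, √38 ∈ Q (other pairings), all impossible. Hence [Q(γ):Q] = 4 = [Q(√14, √38):Q], so Q(γ) = Q(√14, √38).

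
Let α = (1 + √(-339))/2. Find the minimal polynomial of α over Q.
m_α(x) = x^2 - x + 85

From 2α - 1 = √(-339), squaring gives (2α - 1)^2 = -339, i.e. 4α^2 - 4α + 1 = -339, so α^2 - α + (1 + 339)/4 = 0. Since -339 ≡ 1 (mod 4), (1 + 339)/4 = 85 ∈ Z. The polynomial x^2 - x + 85 has discriminant 1 - 4·(85) = -339, which is not a perfect square in Q (d = -339 is squarefree and ≠ 1), so x^2 - x + 85 is irreducible over Q. It is the minimal polynomial of α.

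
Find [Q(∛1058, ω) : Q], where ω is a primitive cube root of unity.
[Q(∛1058, ω) : Q] = 6

[Q(∛1058):Q] = 3 (min poly x^3 - 1058, irreducible since 1058 is not a perfect cube). [Q(ω):Q] = 2 (min poly x^2 + x + 1). Since Q(∛1058) ⊂ R and ω ∉ R, we have ω ∉ Q(∛1058), so x^2 + x + 1 remains irreducible over Q(∛1058) and [Q(∛1058, ω) : Q(∛1058)] = 2. By the tower law, [Q(∛1058, ω) : Q] = 3 · 2 = 6. (In fact Q(∛1058, ω) is the splitting field of x^3 - 1058 over Q.)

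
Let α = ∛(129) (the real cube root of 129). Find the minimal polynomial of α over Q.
m_α(x) = x^3 - 129

α satisfies α^3 = 129, so x^3 - 129 annihilates α. By the rational root test, a rational root p/q (in lowest terms) of x^3 - 129 would satisfy p^3 = 129 q^3, forcing q = 1 and p^3 = 129; but 129 is not a perfect cube, contradiction. A monic cubic over Q with no rational root is irreducible (any nontrivial factorization would include a linear factor). Hence x^3 - 129 is the minimal polynomial of α, and in particular [Q(α):Q] = 3.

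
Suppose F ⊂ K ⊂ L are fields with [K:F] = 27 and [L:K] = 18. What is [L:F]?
[L:F] = 486

The tower law says that for any tower of field extensions F ⊂ K ⊂ L with finite degrees, [L:F] = [L:K] · [K:F]. Here this gives [L:F] = 18 · 27 = 486.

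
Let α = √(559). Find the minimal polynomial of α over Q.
m_α(x) = x^2 - 559

α satisfies α^2 - 559 = 0, so x^2 - 559 annihilates α. Since d = 559 is squarefree and ≠ 1, it is not a perfect square in Q, so x^2 - 559 has no rational root and is therefore irreducible over Q (a degree-2 polynomial over a field is irreducible iff it has no root). Hence m_α(x) = x^2 - 559.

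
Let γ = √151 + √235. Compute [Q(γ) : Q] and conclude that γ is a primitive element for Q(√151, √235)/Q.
[Q(γ) : Q] = 4 (equivalently, Q(γ) = Q(√151, √235))

Obviously Q(γ) ⊆ Q(√151, √235), and [Q(√151, √235):Q] = 4 (since 151, 235 are distinct squarefree integers > 1 with 35485 not a perfect square). To show equality we compute the minimal polynomial of γ. From γ = √151 + √235: γ^2 = 151 + 2√(35485) + 235 = 386 + 2√(35485), so γ^2 - 386 = 2√(35485); squaring, (γ^2 - 386)^2 = 4·35485, i.e. γ^4 - 772γ^2 + 148996 - 141940 = 0, i.e. γ^4 - 772γ^2 + 7056 = 0. So γ is a root of x^4 - 772x^2 + 7056. This polynomial is irreducible over Q: it has no rational root (each ±√151 ± √235 is irrational), and any factorization into two quadratics over Q would force √(35485) ∈ Q (pairing opposite roots) or √151, √235 ∈ Q (other pairings), all impossible. Hence [Q(γ):Q] = 4 = [Q(√151, √235):Q], so Q(γ) = Q(√151, √235).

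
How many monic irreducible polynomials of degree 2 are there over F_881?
There are 387640 monic irreducible polynomials of degree 2 over F_881

Each element of F_{881^2} that lies in no proper subfield is a root of exactly one monic irreducible of degree 2 over F_881, and each such polynomial has 2 distinct roots in F_{881^2}. By Möbius inversion the count is N_881(2) = (1/2) Σ_{d|2} μ(2/d) · 881^d = (1/2)(μ(2)·881^1 + μ(1)·881^2) = 775280/2 = 387640.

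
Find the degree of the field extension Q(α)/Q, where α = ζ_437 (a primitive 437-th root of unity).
[Q(α):Q] = 396

The minimal polynomial of ζ_437 over Q is the 437-th cyclotomic polynomial Φ_437(x), which is irreducible over Q and has degree φ(437) = 396. Hence [Q(α):Q] = φ(437) = 396.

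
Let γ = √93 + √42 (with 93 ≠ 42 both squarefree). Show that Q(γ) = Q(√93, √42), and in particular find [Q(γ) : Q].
[Q(γ) : Q] = 4 (equivalently, Q(γ) = Q(√93, √42))

Obviously Q(γ) ⊆ Q(√93, √42), and [Q(√93, √42):Q] = 4 (since 93, 42 are distinct squarefree integers > 1 with 3906 not a perfect square). To show equality we compute the minimal polynomial of γ. From γ = √93 + √42: γ^2 = 93 + 2√(3906) + 42 = 135 + 2√(3906), so γ^2 - 135 = 2√(3906); squaring, (γ^2 - 135)^2 = 4·3906, i.e. γ^4 - 270γ^2 + 18225 - 15624 = 0, i.e. γ^4 - 270γ^2 + 2601 = 0. So γ is a root of x^4 - 270x^2 + 2601. This polynomial is irreducible over Q: it has no rational root (each ±√93 ± √42 is irrational), and any factorization into two quadratics over Q would force √(3906) ∈ Q (pairing opposite roots) or √93, √42 ∈ Q (other pairings), all impossible. Hence [Q(γ):Q] = 4 = [Q(√93, √42):Q], so Q(γ) = Q(√93, √42).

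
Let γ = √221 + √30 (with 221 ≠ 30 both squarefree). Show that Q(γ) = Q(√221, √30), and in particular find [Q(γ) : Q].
[Q(γ) : Q] = 4 (equivalently, Q(γ) = Q(√221, √30))

Obviously Q(γ) ⊆ Q(√221, √30), and [Q(√221, √30):Q] = 4 (since 221, 30 are distinct squarefree integers > 1 with 6630 not a perfect square). To show equality we compute the minimal polynomial of γ. From γ = √221 + √30: γ^2 = 221 + 2√(6630) + 30 = 251 + 2√(6630), so γ^2 - 251 = 2√(6630); squaring, (γ^2 - 251)^2 = 4·6630, i.e. γ^4 - 502γ^2 + 63001 - 26520 = 0, i.e. γ^4 - 502γ^2 + 36481 = 0. So γ is a root of x^4 - 502x^2 + 36481. This polynomial is irreducible over Q: it has no rational root (each ±√221 ± √30 is irrational), and any factorization into two quadratics over Q would force √(6630) ∈ Q (pairing opposite roots) or √221, √30 ∈ Q (other pairings), all impossible. Hence [Q(γ):Q] = 4 = [Q(√221, √30):Q], so Q(γ) = Q(√221, √30).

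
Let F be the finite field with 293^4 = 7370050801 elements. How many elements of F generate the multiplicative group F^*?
There are φ(7370050800) = 1548288000 primitive elements

F_q^* is cyclic of order q - 1 = 7370050800. A cyclic group of order m has exactly φ(m) generators. Here m = 7370050800 = 2^4 · 3 · 5^2 · 7^2 · 17 · 73 · 101, so the number of primitive elements is φ(7370050800) = 1548288000.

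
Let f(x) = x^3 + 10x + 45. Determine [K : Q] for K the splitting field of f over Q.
[K : Q] = 6

By the rational root test, any rational root of the monic integer polynomial f(x) = x^3 + 10x + 45 must be an integer dividing the constant term 45, i.e. one of ±{1, 3, 5, 9, 15, 45}. Evaluating: f(1) = 56, f(-1) = 34, f(3) = 102, f(-3) = -12, f(5) = 220, f(-5) = -130, f(9) = 864, f(-9) = -774, f(15) = 3570, f(-15) = -3480, f(45) = 91620, f(-45) = -91530; none is 0, so f has no rational root and is therefore irreducible over Q (a cubic with no linear factor over a field is irreducible). For an irreducible cubic, the Galois group is A_3 or S_3 according as the discriminant disc(f) = -4a^3 - 27b^2 = -4·(10)^3 - 27·(45)^2 = -58675 is or is not a square in Q. Here disc(f) = -58675 is not a perfect square in Q, so the Galois group of f over Q is not contained in A_3 and must be all of S_3. The splitting field has degree |S_3| = 6 over Q, so [K : Q] = 6.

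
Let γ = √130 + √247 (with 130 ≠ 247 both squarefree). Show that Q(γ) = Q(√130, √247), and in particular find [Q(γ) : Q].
[Q(γ) : Q] = 4 (equivalently, Q(γ) = Q(√130, √247))

Obviously Q(γ) ⊆ Q(√130, √247), and [Q(√130, √247):Q] = 4 (since 130, 247 are distinct squarefree integers > 1 with 32110 not a perfect square). To show equality we compute the minimal polynomial of γ. From γ = √130 + √247: γ^2 = 130 + 2√(32110) + 247 = 377 + 2√(32110), so γ^2 - 377 = 2√(32110); squaring, (γ^2 - 377)^2 = 4·32110, i.e. γ^4 - 754γ^2 + 142129 - 128440 = 0, i.e. γ^4 - 754γ^2 + 13689 = 0. So γ is a root of x^4 - 754x^2 + 13689. This polynomial is irreducible over Q: it has no rational root (each ±√130 ± √247 is irrational), and any factorization into two quadratics over Q would force √(32110) ∈ Q (pairing opposite roots) or √130, √247 ∈ Q (other pairings), all impossible. Hence [Q(γ):Q] = 4 = [Q(√130, √247):Q], so Q(γ) = Q(√130, √247).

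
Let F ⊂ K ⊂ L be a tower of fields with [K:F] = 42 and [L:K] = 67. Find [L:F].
[L:F] = 2814

The tower law says that for any tower of field extensions F ⊂ K ⊂ L with finite degrees, [L:F] = [L:K] · [K:F]. Here this gives [L:F] = 67 · 42 = 2814.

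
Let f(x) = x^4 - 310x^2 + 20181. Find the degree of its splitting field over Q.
[K : Q] = 4

Solving the quadratic in x^2: x^2 = (310 ± √(310^2 - 4·20181))/2 = (310 ± √15376)/2 = (310 ± 124)/2, giving x^2 = 217 or x^2 = 93. So f(x) = (x^2 - 217)(x^2 - 93) and the roots of f are ±√217, ±√93. Hence the splitting field is K = Q(√217, √93). Since 217 and 93 are distinct squarefree integers > 1, their product 20181 is not a perfect square, so √93 ∉ Q(√217). By the tower law [K:Q] = [Q(√217,√93):Q(√217)] · [Q(√217):Q] = 2 · 2 = 4.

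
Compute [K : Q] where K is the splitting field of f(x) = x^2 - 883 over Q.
[K : Q] = 2

f(x) = x^2 - 883 factors as (x - √883)(x + √883). The splitting field is K = Q(√883). Since 883 is squarefree and > 1, it is not a perfect square, so x^2 - 883 is irreducible over Q and [Q(√883) : Q] = 2. Hence [K : Q] = 2.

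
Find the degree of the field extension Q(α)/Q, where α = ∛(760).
[Q(α):Q] = 3

The minimal polynomial of α is x^3 - 760, irreducible over Q since 760 is not a perfect cube (so x^3 - 760 has no rational root). Hence [Q(α):Q] = deg(m_α) = 3.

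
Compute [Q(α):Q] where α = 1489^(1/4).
[Q(α):Q] = 4

α is a root of x^4 - 1489. By Eisenstein's criterion at the prime p = 1489 (which divides the constant term 1489 but p^2 = 2217121 does not, since 1489 is squarefree), x^4 - 1489 is irreducible over Q. Hence [Q(α):Q] = 4.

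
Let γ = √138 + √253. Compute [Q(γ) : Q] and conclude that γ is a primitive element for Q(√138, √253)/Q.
[Q(γ) : Q] = 4 (equivalently, Q(γ) = Q(√138, √253))

Obviously Q(γ) ⊆ Q(√138, √253), and [Q(√138, √253):Q] = 4 (since 138, 253 are distinct squarefree integers > 1 with 34914 not a perfect square). To show equality we compute the minimal polynomial of γ. From γ = √138 + √253: γ^2 = 138 + 2√(34914) + 253 = 391 + 2√(34914), so γ^2 - 391 = 2√(34914); squaring, (γ^2 - 391)^2 = 4·34914, i.e. γ^4 - 782γ^2 + 152881 - 139656 = 0, i.e. γ^4 - 782γ^2 + 13225 = 0. So γ is a root of x^4 - 782x^2 + 13225. This polynomial is irreducible over Q: it has no rational root (each ±√138 ± √253 is irrational), and any factorization into two quadratics over Q would force √(34914) ∈ Q (pairing opposite roots) or √138, √253 ∈ Q (other pairings), all impossible. Hence [Q(γ):Q] = 4 = [Q(√138, √253):Q], so Q(γ) = Q(√138, √253).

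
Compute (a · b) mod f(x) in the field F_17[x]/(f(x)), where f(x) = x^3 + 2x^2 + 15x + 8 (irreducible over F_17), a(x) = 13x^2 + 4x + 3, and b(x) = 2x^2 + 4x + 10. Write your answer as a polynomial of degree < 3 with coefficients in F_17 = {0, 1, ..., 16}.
a · b ≡ x^2 + 13x (mod f(x))

Multiply in F_17[x]: a(x)·b(x) = (13x^2 + 4x + 3)·(2x^2 + 4x + 10) = 9x^4 + 9x^3 + 16x^2 + x + 13. This has degree ≥ 3, so divide by f(x) over F_17: 9x^4 + 9x^3 + 16x^2 + x + 13 = (9x + 8)·(x^3 + 2x^2 + 15x + 8) + (x^2 + 13x). Hence a·b ≡ x^2 + 13x (mod f). (F_17[x]/(f) is a field with 17^3 = 4913 elements since f is irreducible of degree 3.)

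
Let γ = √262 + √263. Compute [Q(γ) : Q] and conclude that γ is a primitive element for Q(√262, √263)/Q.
[Q(γ) : Q] = 4 (equivalently, Q(γ) = Q(√262, √263))

Obviously Q(γ) ⊆ Q(√262, √263), and [Q(√262, √263):Q] = 4 (since 262, 263 are distinct squarefree integers > 1 with 68906 not a perfect square). To show equality we compute the minimal polynomial of γ. From γ = √262 + √263: γ^2 = 262 + 2√(68906) + 263 = 525 + 2√(68906), so γ^2 - 525 = 2√(68906); squaring, (γ^2 - 525)^2 = 4·68906, i.e. γ^4 - 1050γ^2 + 275625 - 275624 = 0, i.e. γ^4 - 1050γ^2 + 1 = 0. So γ is a root of x^4 - 1050x^2 + 1. This polynomial is irreducible over Q: it has no rational root (each ±√262 ± √263 is irrational), and any factorization into two quadratics over Q would force √(68906) ∈ Q (pairing opposite roots) or √262, √263 ∈ Q (other pairings), all impossible. Hence [Q(γ):Q] = 4 = [Q(√262, √263):Q], so Q(γ) = Q(√262, √263).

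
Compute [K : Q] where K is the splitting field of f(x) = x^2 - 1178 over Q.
[K : Q] = 2

f(x) = x^2 - 1178 factors as (x - √1178)(x + √1178). The splitting field is K = Q(√1178). Since 1178 is squarefree and > 1, it is not a perfect square, so x^2 - 1178 is irreducible over Q and [Q(√1178) : Q] = 2. Hence [K : Q] = 2.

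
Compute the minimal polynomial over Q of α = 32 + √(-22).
m_α(x) = x^2 - 64x + 1046

From α - 32 = √(-22), squaring gives (α - 32)^2 = -22, i.e. α^2 - 64α + 1024 = -22, so α^2 - 64α + 1046 = 0. The discriminant of x^2 - 64x + 1046 is (-64)^2 - 4·(1046) = 4096 - 4184 = -88, and 4·(-22) is not a perfect square in Q since -22 is squarefree and ≠ 1. Hence x^2 - 64x + 1046 is irreducible over Q and is the minimal polynomial of α.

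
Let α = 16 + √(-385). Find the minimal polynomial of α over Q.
m_α(x) = x^2 - 32x + 641

From α - 16 = √(-385), squaring gives (α - 16)^2 = -385, i.e. α^2 - 32α + 256 = -385, so α^2 - 32α + 641 = 0. The discriminant of x^2 - 32x + 641 is (-32)^2 - 4·(641) = 1024 - 2564 = -1540, and 4·(-385) is not a perfect square in Q since -385 is squarefree and ≠ 1. Hence x^2 - 32x + 641 is irreducible over Q and is the minimal polynomial of α.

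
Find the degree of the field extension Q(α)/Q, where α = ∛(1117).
[Q(α):Q] = 3

The minimal polynomial of α is x^3 - 1117, irreducible over Q since 1117 is not a perfect cube (so x^3 - 1117 has no rational root). Hence [Q(α):Q] = deg(m_α) = 3.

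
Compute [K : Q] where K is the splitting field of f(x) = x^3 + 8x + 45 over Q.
[K : Q] = 6

By the rational root test, any rational root of the monic integer polynomial f(x) = x^3 + 8x + 45 must be an integer dividing the constant term 45, i.e. one of ±{1, 3, 5, 9, 15, 45}. Evaluating: f(1) = 54, f(-1) = 36, f(3) = 96, f(-3) = -6, f(5) = 210, f(-5) = -120, f(9) = 846, f(-9) = -756, f(15) = 3540, f(-15) = -3450, f(45) = 91530, f(-45) = -91440; none is 0, so f has no rational root and is therefore irreducible over Q (a cubic with no linear factor over a field is irreducible). For an irreducible cubic, the Galois group is A_3 or S_3 according as the discriminant disc(f) = -4a^3 - 27b^2 = -4·(8)^3 - 27·(45)^2 = -56723 is or is not a square in Q. Here disc(f) = -56723 is not a perfect square in Q, so the Galois group of f over Q is not contained in A_3 and must be all of S_3. The splitting field has degree |S_3| = 6 over Q, so [K : Q] = 6.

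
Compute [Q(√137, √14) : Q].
[Q(√137, √14) : Q] = 4

[Q(√137):Q] = 2 (min poly x^2 - 137, irreducible since 137 is squarefree > 1). For the top step, suppose √14 ∈ Q(√137), say √14 = c + d√137 with c, d ∈ Q. Squaring: 14 = c^2 + 137d^2 + 2cd√137. Since √137 ∉ Q this forces 2cd = 0. If d = 0 then √14 = c ∈ Q, contradicting 14 squarefree > 1. If c = 0 then 14 = 137d^2, so 137·14 = (137d)^2 is a perfect square in Q — but 137·14 = 1918 is not a perfect square (since 137 and 14 are distinct squarefree integers). Contradiction. Hence √14 ∉ Q(√137), so x^2 - 14 stays irreducible over Q(√137) and [Q(√137, √14) : Q(√137)] = 2. By the tower law, [Q(√137, √14) : Q] = 2 · 2 = 4.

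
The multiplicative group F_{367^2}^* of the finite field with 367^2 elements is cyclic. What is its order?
|F_{367^2}^*| = 134688

F_{367^2} has 367^2 = 134689 elements; its multiplicative group consists of all nonzero elements, so |F_{367^2}^*| = 134689 - 1 = 134688. (It is cyclic since any finite subgroup of the multiplicative group of a field is cyclic.)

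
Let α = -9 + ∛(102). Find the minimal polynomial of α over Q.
m_α(x) = x^3 + 27x^2 + 243x + 627

Set β = α + 9 = ∛(102), so β^3 = 102. Then (α + 9)^3 - 102 = 0, i.e. α is a root of g(x) = (x + 9)^3 - 102 = x^3 + 27x^2 + 243x + 627. Since g(x) = h(x + 9) where h(x) = x^3 - 102, and h is irreducible over Q (because 102 is not a perfect cube, so h has no rational root, and a monic cubic with no rational root is irreducible), g is also irreducible (irreducibility is preserved under the substitution x → x + 9). Hence m_α(x) = x^3 + 27x^2 + 243x + 627.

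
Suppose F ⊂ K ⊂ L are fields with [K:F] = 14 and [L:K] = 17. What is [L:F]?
[L:F] = 238

The tower law says that for any tower of field extensions F ⊂ K ⊂ L with finite degrees, [L:F] = [L:K] · [K:F]. Here this gives [L:F] = 17 · 14 = 238.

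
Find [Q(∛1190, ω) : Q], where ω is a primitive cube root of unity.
[Q(∛1190, ω) : Q] = 6

[Q(∛1190):Q] = 3 (min poly x^3 - 1190, irreducible since 1190 is not a perfect cube). [Q(ω):Q] = 2 (min poly x^2 + x + 1). Since Q(∛1190) ⊂ R and ω ∉ R, we have ω ∉ Q(∛1190), so x^2 + x + 1 remains irreducible over Q(∛1190) and [Q(∛1190, ω) : Q(∛1190)] = 2. By the tower law, [Q(∛1190, ω) : Q] = 3 · 2 = 6. (In fact Q(∛1190, ω) is the splitting field of x^3 - 1190 over Q.)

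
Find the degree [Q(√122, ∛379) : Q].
[Q(√122, ∛379) : Q] = 6

Let L = Q(√122, ∛379). Since Q(√122) ⊂ L and [Q(√122):Q] = 2, the tower law gives 2 | [L:Q]. Likewise Q(∛379) ⊂ L with [Q(∛379):Q] = 3 (because 379 is not a perfect cube), so 3 | [L:Q]. As gcd(2,3) = 1, [L:Q] is divisible by 6. Conversely L is generated over Q by √122 and ∛379, so [L:Q] ≤ 2·3 = 6. Therefore [Q(√122, ∛379) : Q] = 6.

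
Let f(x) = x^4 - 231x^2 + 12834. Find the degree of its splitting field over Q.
[K : Q] = 4

Solving the quadratic in x^2: x^2 = (231 ± √(231^2 - 4·12834))/2 = (231 ± √2025)/2 = (231 ± 45)/2, giving x^2 = 138 or x^2 = 93. So f(x) = (x^2 - 138)(x^2 - 93) and the roots of f are ±√138, ±√93. Hence the splitting field is K = Q(√138, √93). Since 138 and 93 are distinct squarefree integers > 1, their product 12834 is not a perfect square, so √93 ∉ Q(√138). By the tower law [K:Q] = [Q(√138,√93):Q(√138)] · [Q(√138):Q] = 2 · 2 = 4.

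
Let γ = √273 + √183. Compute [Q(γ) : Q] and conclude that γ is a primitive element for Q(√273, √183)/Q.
[Q(γ) : Q] = 4 (equivalently, Q(γ) = Q(√273, √183))

Obviously Q(γ) ⊆ Q(√273, √183), and [Q(√273, √183):Q] = 4 (since 273, 183 are distinct squarefree integers > 1 with 49959 not a perfect square). To show equality we compute the minimal polynomial of γ. From γ = √273 + √183: γ^2 = 273 + 2√(49959) + 183 = 456 + 2√(49959), so γ^2 - 456 = 2√(49959); squaring, (γ^2 - 456)^2 = 4·49959, i.e. γ^4 - 912γ^2 + 207936 - 199836 = 0, i.e. γ^4 - 912γ^2 + 8100 = 0. So γ is a root of x^4 - 912x^2 + 8100. This polynomial is irreducible over Q: it has no rational root (each ±√273 ± √183 is irrational), and any factorization into two quadratics over Q would force √(49959) ∈ Q (pairing opposite roots) or √273, √183 ∈ Q (other pairings), all impossible. Hence [Q(γ):Q] = 4 = [Q(√273, √183):Q], so Q(γ) = Q(√273, √183).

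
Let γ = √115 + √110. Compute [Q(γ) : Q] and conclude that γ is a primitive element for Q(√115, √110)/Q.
[Q(γ) : Q] = 4 (equivalently, Q(γ) = Q(√115, √110))

Obviously Q(γ) ⊆ Q(√115, √110), and [Q(√115, √110):Q] = 4 (since 115, 110 are distinct squarefree integers > 1 with 12650 not a perfect square). To show equality we compute the minimal polynomial of γ. From γ = √115 + √110: γ^2 = 115 + 2√(12650) + 110 = 225 + 2√(12650), so γ^2 - 225 = 2√(12650); squaring, (γ^2 - 225)^2 = 4·12650, i.e. γ^4 - 450γ^2 + 50625 - 50600 = 0, i.e. γ^4 - 450γ^2 + 25 = 0. So γ is a root of x^4 - 450x^2 + 25. This polynomial is irreducible over Q: it has no rational root (each ±√115 ± √110 is irrational), and any factorization into two quadratics over Q would force √(12650) ∈ Q (pairing opposite roots) or √115, √110 ∈ Q (other pairings), all impossible. Hence [Q(γ):Q] = 4 = [Q(√115, √110):Q], so Q(γ) = Q(√115, √110).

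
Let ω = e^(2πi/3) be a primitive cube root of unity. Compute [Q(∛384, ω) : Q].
[Q(∛384, ω) : Q] = 6

[Q(∛384):Q] = 3 (min poly x^3 - 384, irreducible since 384 is not a perfect cube). [Q(ω):Q] = 2 (min poly x^2 + x + 1). Since Q(∛384) ⊂ R and ω ∉ R, we have ω ∉ Q(∛384), so x^2 + x + 1 remains irreducible over Q(∛384) and [Q(∛384, ω) : Q(∛384)] = 2. By the tower law, [Q(∛384, ω) : Q] = 3 · 2 = 6. (In fact Q(∛384, ω) is the splitting field of x^3 - 384 over Q.)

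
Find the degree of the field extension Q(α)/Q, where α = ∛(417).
[Q(α):Q] = 3

The minimal polynomial of α is x^3 - 417, irreducible over Q since 417 is not a perfect cube (so x^3 - 417 has no rational root). Hence [Q(α):Q] = deg(m_α) = 3.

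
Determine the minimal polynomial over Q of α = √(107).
m_α(x) = x^2 - 107

α satisfies α^2 - 107 = 0, so x^2 - 107 annihilates α. Since d = 107 is squarefree and ≠ 1, it is not a perfect square in Q, so x^2 - 107 has no rational root and is therefore irreducible over Q (a degree-2 polynomial over a field is irreducible iff it has no root). Hence m_α(x) = x^2 - 107.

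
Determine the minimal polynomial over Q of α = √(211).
m_α(x) = x^2 - 211

α satisfies α^2 - 211 = 0, so x^2 - 211 annihilates α. Since d = 211 is squarefree and ≠ 1, it is not a perfect square in Q, so x^2 - 211 has no rational root and is therefore irreducible over Q (a degree-2 polynomial over a field is irreducible iff it has no root). Hence m_α(x) = x^2 - 211.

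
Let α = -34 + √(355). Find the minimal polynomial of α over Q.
m_α(x) = x^2 + 68x + 801

From α + 34 = √(355), squaring gives (α + 34)^2 = 355, i.e. α^2 + 68α + 1156 = 355, so α^2 + 68α + 801 = 0. The discriminant of x^2 + 68x + 801 is (68)^2 - 4·(801) = 4624 - 3204 = 1420, and 4·(355) is not a perfect square in Q since 355 is squarefree and ≠ 1. Hence x^2 + 68x + 801 is irreducible over Q and is the minimal polynomial of α.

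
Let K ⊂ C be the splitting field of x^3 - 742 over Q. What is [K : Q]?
[K : Q] = 6

The roots of x^3 - 742 are ∛742, ω∛742, ω^2∛742 where ω = e^(2πi/3) is a primitive cube root of unity, so K = Q(∛742, ω). Now [Q(∛742):Q] = 3 (since 742 is not a perfect cube, x^3 - 742 is irreducible) and [Q(ω):Q] = 2. Both 2 and 3 divide [K:Q], and [K:Q] ≤ 3·2 = 6, so [K:Q] = 6. (Equivalently: Q(∛742) ⊂ R but ω ∉ R, so [K : Q(∛742)] = 2.)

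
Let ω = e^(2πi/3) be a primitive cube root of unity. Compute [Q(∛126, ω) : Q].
[Q(∛126, ω) : Q] = 6

[Q(∛126):Q] = 3 (min poly x^3 - 126, irreducible since 126 is not a perfect cube). [Q(ω):Q] = 2 (min poly x^2 + x + 1). Since Q(∛126) ⊂ R and ω ∉ R, we have ω ∉ Q(∛126), so x^2 + x + 1 remains irreducible over Q(∛126) and [Q(∛126, ω) : Q(∛126)] = 2. By the tower law, [Q(∛126, ω) : Q] = 3 · 2 = 6. (In fact Q(∛126, ω) is the splitting field of x^3 - 126 over Q.)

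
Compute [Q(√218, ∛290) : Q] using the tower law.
[Q(√218, ∛290) : Q] = 6

Let L = Q(√218, ∛290). Since Q(√218) ⊂ L and [Q(√218):Q] = 2, the tower law gives 2 | [L:Q]. Likewise Q(∛290) ⊂ L with [Q(∛290):Q] = 3 (because 290 is not a perfect cube), so 3 | [L:Q]. As gcd(2,3) = 1, [L:Q] is divisible by 6. Conversely L is generated over Q by √218 and ∛290, so [L:Q] ≤ 2·3 = 6. Therefore [Q(√218, ∛290) : Q] = 6.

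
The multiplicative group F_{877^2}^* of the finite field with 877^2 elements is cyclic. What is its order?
|F_{877^2}^*| = 769128

F_{877^2} has 877^2 = 769129 elements; its multiplicative group consists of all nonzero elements, so |F_{877^2}^*| = 769129 - 1 = 769128. (It is cyclic since any finite subgroup of the multiplicative group of a field is cyclic.)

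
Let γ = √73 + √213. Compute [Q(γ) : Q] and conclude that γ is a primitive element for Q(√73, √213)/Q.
[Q(γ) : Q] = 4 (equivalently, Q(γ) = Q(√73, √213))

Obviously Q(γ) ⊆ Q(√73, √213), and [Q(√73, √213):Q] = 4 (since 73, 213 are distinct squarefree integers > 1 with 15549 not a perfect square). To show equality we compute the minimal polynomial of γ. From γ = √73 + √213: γ^2 = 73 + 2√(15549) + 213 = 286 + 2√(15549), so γ^2 - 286 = 2√(15549); squaring, (γ^2 - 286)^2 = 4·15549, i.e. γ^4 - 572γ^2 + 81796 - 62196 = 0, i.e. γ^4 - 572γ^2 + 19600 = 0. So γ is a root of x^4 - 572x^2 + 19600. This polynomial is irreducible over Q: it has no rational root (each ±√73 ± √213 is irrational), and any factorization into two quadratics over Q would force √(15549) ∈ Q (pairing opposite roots) or √73, √213 ∈ Q (other pairings), all impossible. Hence [Q(γ):Q] = 4 = [Q(√73, √213):Q], so Q(γ) = Q(√73, √213).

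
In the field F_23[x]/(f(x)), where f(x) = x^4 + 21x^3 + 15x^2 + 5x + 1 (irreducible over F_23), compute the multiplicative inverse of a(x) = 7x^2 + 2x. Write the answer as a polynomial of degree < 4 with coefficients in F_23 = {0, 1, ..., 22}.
a(x)^(-1) ≡ 9x^3 + 22x^2 + 14x + 6 (mod f(x))

Since f is irreducible over F_23, F_23[x]/(f) is a field and a(x) ≠ 0 has an inverse. Apply the extended Euclidean algorithm to f(x) and a(x) in F_23[x]: f(x) = (10x^2 + 10x + 19)·a(x) + (13x + 1);  a(x) = (20x + 11)·(13x + 1) + (12). The last nonzero remainder is the constant 12 = gcd(f, a) in F_23. Back-substituting through the division chain expresses 12 = s(x)·a(x) + t(x)·f(x) with s(x) ≡ 16x^3 + 11x^2 + 7x + 3 (mod f), so (16x^3 + 11x^2 + 7x + 3)·a(x) ≡ 12 (mod f). Multiplying by 12^(-1) ≡ 2 in F_23 gives a(x)^(-1) ≡ 2·(16x^3 + 11x^2 + 7x + 3) ≡ 9x^3 + 22x^2 + 14x + 6 (mod f). Check: (7x^2 + 2x)·(9x^3 + 22x^2 + 14x + 6) = 17x^5 + 11x^4 + 4x^3 + x^2 + 12x ≡ 1 (mod x^4 + 21x^3 + 15x^2 + 5x + 1).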